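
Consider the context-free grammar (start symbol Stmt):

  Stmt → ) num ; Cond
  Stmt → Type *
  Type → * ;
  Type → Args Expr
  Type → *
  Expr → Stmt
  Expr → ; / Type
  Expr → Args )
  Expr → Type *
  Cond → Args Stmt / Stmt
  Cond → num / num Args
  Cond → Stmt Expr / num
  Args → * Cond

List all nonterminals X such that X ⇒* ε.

{ } (none)

No nonterminal has an empty production or an RHS whose symbols are all nullable.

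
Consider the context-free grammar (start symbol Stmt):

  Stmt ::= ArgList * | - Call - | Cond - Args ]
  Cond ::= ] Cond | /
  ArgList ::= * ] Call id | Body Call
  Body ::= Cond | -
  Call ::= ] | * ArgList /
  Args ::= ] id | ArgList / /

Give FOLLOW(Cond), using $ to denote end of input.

{ *, -, ] }

In Stmt ::= Cond - Args ]: add FIRST(- Args ]) = { - }.
In Cond ::= ] Cond: Cond is at the end, add FOLLOW(Cond) = { *, -, ] }.
In Body ::= Cond: Cond is at the end, add FOLLOW(Body) = { *, ] }.
Union: FOLLOW(Cond) = { *, -, ] }.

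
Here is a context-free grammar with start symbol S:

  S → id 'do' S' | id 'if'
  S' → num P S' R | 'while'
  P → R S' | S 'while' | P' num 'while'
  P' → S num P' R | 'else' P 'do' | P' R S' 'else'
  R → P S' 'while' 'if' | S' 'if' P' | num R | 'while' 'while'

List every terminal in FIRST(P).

{ 'else', 'while', id, num }

From P → R S': add FIRST(R) = { 'else', 'while', id, num }.
From P → S 'while': add FIRST(S) = { id }.
From P → P' num 'while': add FIRST(P') = { 'else', id }.
Union: FIRST(P) = { 'else', 'while', id, num }.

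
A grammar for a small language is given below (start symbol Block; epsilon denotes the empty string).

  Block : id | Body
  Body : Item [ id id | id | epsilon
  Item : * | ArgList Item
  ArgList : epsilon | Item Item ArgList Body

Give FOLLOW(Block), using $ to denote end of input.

Block is the start symbol, so $ ∈ FOLLOW(Block).
Union: FOLLOW(Block) = { $ }.

{ $ }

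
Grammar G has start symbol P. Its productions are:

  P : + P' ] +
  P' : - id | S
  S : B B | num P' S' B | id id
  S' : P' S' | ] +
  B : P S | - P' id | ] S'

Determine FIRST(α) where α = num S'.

num is a terminal; add {num} and stop.

{ num }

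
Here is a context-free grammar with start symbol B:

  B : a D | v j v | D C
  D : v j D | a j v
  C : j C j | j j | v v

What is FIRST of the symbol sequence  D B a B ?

Add FIRST(D) = { a, v }; D is not nullable, stop.

{ a, v }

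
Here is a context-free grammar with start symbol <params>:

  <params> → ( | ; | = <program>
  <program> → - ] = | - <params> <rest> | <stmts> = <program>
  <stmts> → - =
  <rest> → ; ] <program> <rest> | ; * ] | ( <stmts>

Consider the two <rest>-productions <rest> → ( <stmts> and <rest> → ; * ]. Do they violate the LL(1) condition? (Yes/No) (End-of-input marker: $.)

FIRST(( <stmts>) = { ( } and FIRST(; * ]) = { ; }.
The FIRST sets are disjoint and neither alternative is nullable — no conflict.

No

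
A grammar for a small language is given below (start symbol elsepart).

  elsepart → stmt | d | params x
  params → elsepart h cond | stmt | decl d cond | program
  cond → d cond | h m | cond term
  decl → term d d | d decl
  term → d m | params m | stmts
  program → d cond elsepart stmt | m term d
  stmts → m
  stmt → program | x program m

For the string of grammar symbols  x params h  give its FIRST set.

x is a terminal; add {x} and stop.

{ x }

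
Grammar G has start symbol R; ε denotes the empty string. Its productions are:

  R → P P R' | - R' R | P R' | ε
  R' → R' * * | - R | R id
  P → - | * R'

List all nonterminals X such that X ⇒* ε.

Directly nullable (have an ε-production): R.
No other nonterminal has a production whose RHS symbols are all nullable.

{ R }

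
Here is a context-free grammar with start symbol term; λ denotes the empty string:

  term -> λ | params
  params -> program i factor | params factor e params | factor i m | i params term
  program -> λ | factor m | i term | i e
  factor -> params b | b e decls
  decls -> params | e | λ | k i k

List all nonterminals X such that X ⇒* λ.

Directly nullable (have an λ-production): term, program, decls.
No other nonterminal has a production whose RHS symbols are all nullable.

{ decls, program, term }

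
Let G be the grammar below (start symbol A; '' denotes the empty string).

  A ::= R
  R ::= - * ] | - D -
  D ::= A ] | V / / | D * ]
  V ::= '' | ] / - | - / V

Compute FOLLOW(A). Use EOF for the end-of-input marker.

{ EOF, ] }

A is the start symbol, so EOF ∈ FOLLOW(A).
In D ::= A ]: add FIRST(]) = { ] }.
Union: FOLLOW(A) = { EOF, ] }.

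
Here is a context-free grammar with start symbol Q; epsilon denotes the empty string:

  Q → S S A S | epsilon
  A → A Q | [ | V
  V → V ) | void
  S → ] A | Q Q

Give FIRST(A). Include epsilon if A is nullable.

From A → A Q: add FIRST(A) = { [, void }.
A → [ contributes {[}.
From A → V: add FIRST(V) = { void }.
Union: FIRST(A) = { [, void }.

{ [, void }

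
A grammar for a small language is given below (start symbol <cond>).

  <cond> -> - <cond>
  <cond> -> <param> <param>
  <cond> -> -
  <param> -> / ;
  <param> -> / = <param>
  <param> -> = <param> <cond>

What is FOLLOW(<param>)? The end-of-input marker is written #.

{ #, -, /, = }

In <cond> -> <param> <param>: add FIRST(<param>) = { /, = }.
In <cond> -> <param> <param>: <param> is at the end, add FOLLOW(<cond>) = { #, -, /, = }.
In <param> -> / = <param>: <param> is at the end, add FOLLOW(<param>) = { #, -, /, = }.
In <param> -> = <param> <cond>: add FIRST(<cond>) = { -, /, = }.
Union: FOLLOW(<param>) = { #, -, /, = }.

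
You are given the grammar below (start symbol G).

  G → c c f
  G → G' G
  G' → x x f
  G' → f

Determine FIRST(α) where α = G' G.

{ f, x }

Add FIRST(G') = { f, x }; G' is not nullable, stop.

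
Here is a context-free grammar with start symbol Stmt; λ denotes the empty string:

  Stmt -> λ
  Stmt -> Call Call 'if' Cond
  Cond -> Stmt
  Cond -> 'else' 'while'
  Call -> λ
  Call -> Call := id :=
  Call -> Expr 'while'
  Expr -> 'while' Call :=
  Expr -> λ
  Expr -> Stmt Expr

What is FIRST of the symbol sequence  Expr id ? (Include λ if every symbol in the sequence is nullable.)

{ 'if', 'while', :=, id }

Add FIRST(Expr)\{λ} = { 'if', 'while', := }; Expr is nullable, continue.
id is a terminal; add {id} and stop.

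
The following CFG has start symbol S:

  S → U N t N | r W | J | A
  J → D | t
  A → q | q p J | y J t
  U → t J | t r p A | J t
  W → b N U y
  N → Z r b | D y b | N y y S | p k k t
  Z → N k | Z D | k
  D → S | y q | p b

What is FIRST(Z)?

{ k, p, q, r, t, y }

From Z → N k: add FIRST(N) = { k, p, q, r, t, y }.
From Z → Z D: add FIRST(Z) = { k, p, q, r, t, y }.
Z → k contributes {k}.
Union: FIRST(Z) = { k, p, q, r, t, y }.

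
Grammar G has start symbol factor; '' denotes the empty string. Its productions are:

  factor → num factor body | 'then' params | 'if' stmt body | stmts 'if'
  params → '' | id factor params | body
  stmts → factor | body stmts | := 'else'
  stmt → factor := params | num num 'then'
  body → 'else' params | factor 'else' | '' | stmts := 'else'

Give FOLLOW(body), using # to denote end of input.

In factor → num factor body: body is at the end, add FOLLOW(factor) = { #, 'else', 'if', 'then', :=, id, num }.
In factor → 'if' stmt body: body is at the end, add FOLLOW(factor) = { #, 'else', 'if', 'then', :=, id, num }.
In params → body: body is at the end, add FOLLOW(params) = { #, 'else', 'if', 'then', :=, id, num }.
In stmts → body stmts: add FIRST(stmts) = { 'else', 'if', 'then', :=, num }.
Union: FOLLOW(body) = { #, 'else', 'if', 'then', :=, id, num }.

{ #, 'else', 'if', 'then', :=, id, num }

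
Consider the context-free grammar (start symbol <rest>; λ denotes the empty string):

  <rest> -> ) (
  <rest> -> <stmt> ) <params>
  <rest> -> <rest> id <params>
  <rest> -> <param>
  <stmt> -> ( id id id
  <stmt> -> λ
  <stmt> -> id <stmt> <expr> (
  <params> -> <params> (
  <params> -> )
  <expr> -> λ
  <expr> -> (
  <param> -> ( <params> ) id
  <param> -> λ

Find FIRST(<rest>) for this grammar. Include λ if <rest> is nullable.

<rest> -> ) ( contributes {)}.
From <rest> -> <stmt> ) <params>: <stmt> nullable, take FIRST(<stmt>) ∪ {)} = { (, ), id }.
From <rest> -> <rest> id <params>: <rest> nullable, take FIRST(<rest>) ∪ {id} = { (, ), id }.
From <rest> -> <param>: add FIRST(<param>) = { (, λ } (including λ since <param> is nullable).
Union: FIRST(<rest>) = { (, ), id, λ }.

{ (, ), id, λ }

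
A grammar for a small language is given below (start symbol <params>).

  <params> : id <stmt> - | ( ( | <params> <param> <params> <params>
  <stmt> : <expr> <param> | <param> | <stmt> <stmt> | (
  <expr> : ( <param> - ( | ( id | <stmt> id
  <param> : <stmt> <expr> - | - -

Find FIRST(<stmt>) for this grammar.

From <stmt> : <expr> <param>: add FIRST(<expr>) = { (, - }.
From <stmt> : <param>: add FIRST(<param>) = { (, - }.
From <stmt> : <stmt> <stmt>: add FIRST(<stmt>) = { (, - }.
<stmt> : ( contributes {(}.
Union: FIRST(<stmt>) = { (, - }.

{ (, - }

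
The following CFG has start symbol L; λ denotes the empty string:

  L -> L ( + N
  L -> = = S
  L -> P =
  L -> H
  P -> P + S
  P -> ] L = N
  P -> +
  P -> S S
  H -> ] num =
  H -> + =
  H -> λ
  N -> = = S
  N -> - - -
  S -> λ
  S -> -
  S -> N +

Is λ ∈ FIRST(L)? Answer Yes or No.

L -> H and each of H is nullable, so L ⇒* λ.

Yes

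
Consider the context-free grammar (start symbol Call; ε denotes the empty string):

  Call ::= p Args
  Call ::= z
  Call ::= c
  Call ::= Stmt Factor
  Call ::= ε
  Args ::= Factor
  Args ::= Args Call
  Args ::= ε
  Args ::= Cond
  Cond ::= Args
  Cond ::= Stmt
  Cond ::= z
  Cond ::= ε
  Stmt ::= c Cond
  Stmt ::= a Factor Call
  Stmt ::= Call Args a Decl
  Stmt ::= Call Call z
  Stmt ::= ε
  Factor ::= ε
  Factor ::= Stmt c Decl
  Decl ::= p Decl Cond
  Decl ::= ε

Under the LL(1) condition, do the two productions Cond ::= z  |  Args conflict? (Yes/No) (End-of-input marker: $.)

Yes

FIRST(z) = { z } and FIRST(Args) = { a, c, p, z, ε }.
Both contain z, so the two alternatives are not disjoint — LL(1) conflict.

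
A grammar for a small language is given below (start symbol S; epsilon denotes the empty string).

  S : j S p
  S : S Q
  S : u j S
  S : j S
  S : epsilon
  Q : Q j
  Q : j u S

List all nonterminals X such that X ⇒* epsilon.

{ S }

Directly nullable (have an epsilon-production): S.
No other nonterminal has a production whose RHS symbols are all nullable.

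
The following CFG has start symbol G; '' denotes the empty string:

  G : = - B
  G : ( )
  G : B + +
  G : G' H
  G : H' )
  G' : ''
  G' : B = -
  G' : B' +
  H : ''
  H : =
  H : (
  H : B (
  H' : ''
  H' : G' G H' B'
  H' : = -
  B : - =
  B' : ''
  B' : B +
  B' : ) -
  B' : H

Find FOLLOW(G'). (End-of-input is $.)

{ $, (, ), +, -, = }

In G : G' H: add FIRST(H)\{''} = { (, -, = }.
  Since H is nullable, also add FOLLOW(G) = { $, (, ), +, -, = }.
In H' : G' G H' B': add FIRST(G H' B')\{''} = { (, ), +, -, = }.
  Since G H' B' is nullable, also add FOLLOW(H') = { (, ), -, = }.
Union: FOLLOW(G') = { $, (, ), +, -, = }.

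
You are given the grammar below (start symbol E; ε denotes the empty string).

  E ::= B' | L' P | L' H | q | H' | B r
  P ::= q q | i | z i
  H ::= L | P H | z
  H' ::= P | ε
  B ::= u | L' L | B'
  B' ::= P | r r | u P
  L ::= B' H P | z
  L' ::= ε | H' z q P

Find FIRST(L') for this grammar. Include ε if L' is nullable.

{ i, q, z, ε }

L' ::= ε contributes ε.
From L' ::= H' z q P: H' nullable, take FIRST(H') ∪ {z} = { i, q, z }.
Union: FIRST(L') = { i, q, z, ε }.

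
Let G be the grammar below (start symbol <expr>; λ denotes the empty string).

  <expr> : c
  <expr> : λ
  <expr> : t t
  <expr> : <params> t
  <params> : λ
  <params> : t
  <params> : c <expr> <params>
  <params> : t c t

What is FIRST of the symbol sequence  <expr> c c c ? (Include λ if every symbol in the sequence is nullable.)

Add FIRST(<expr>)\{λ} = { c, t }; <expr> is nullable, continue.
c is a terminal; add {c} and stop.

{ c, t }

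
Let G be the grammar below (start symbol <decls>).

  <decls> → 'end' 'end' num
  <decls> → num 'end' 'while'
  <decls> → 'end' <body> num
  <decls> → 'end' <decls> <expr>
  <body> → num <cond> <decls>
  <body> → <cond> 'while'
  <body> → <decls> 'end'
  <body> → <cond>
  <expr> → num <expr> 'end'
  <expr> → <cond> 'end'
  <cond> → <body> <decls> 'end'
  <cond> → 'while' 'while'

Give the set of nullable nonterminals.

No nonterminal has an empty production or an RHS whose symbols are all nullable.

{ } (none)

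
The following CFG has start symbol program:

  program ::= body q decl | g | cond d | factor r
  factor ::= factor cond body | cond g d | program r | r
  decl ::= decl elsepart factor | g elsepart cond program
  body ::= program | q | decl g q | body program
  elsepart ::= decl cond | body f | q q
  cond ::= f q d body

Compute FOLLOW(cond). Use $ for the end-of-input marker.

{ d, f, g, q, r }

In program ::= cond d: add FIRST(d) = { d }.
In factor ::= factor cond body: add FIRST(body) = { f, g, q, r }.
In factor ::= cond g d: add FIRST(g d) = { g }.
In decl ::= g elsepart cond program: add FIRST(program) = { f, g, q, r }.
In elsepart ::= decl cond: cond is at the end, add FOLLOW(elsepart) = { f, g, q, r }.
Union: FOLLOW(cond) = { d, f, g, q, r }.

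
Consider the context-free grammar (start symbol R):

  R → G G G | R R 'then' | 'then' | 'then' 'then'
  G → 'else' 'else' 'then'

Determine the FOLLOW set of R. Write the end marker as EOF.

{ EOF, 'else', 'then' }

R is the start symbol, so EOF ∈ FOLLOW(R).
In R → R R 'then': add FIRST(R 'then') = { 'else', 'then' }.
In R → R R 'then': add FIRST('then') = { 'then' }.
Union: FOLLOW(R) = { EOF, 'else', 'then' }.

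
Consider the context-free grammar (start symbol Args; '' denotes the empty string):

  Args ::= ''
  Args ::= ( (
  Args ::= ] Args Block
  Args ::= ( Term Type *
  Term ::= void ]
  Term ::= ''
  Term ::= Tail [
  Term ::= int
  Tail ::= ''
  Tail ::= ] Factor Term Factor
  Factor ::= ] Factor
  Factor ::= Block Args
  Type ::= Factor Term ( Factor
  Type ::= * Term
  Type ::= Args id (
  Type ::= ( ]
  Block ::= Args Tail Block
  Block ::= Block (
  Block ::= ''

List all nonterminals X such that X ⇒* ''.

{ Args, Block, Factor, Tail, Term }

Directly nullable (have an ''-production): Args, Term, Tail, Block.
Factor ::= Block Args with every symbol nullable, so Factor is nullable.
No other nonterminal has a production whose RHS symbols are all nullable.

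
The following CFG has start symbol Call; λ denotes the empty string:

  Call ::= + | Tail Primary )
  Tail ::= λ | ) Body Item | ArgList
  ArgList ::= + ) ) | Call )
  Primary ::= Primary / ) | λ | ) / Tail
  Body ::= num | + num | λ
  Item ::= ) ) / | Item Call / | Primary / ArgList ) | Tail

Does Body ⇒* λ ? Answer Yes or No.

Yes

Body has an λ-production, so Body ⇒ λ.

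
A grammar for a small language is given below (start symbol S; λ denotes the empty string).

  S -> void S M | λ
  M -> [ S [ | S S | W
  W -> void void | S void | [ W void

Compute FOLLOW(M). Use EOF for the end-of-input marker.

{ EOF, [, void }

In S -> void S M: M is at the end, add FOLLOW(S) = { EOF, [, void }.
Union: FOLLOW(M) = { EOF, [, void }.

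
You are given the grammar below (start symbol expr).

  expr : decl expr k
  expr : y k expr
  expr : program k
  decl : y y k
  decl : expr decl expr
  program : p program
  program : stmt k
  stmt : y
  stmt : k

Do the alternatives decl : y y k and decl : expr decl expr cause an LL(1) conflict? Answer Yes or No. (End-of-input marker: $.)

Yes

FIRST(y y k) = { y } and FIRST(expr decl expr) = { k, p, y }.
Both contain y, so the two alternatives are not disjoint — LL(1) conflict.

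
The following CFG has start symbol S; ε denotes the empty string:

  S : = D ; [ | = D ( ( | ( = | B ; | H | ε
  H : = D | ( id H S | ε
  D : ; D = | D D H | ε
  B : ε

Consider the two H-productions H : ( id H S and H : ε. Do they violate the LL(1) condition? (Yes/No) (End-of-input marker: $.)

Yes

FIRST(( id H S) = { ( } and FIRST(ε) = { ε }.
The second alternative is nullable and FOLLOW(H) = { $, (, ;, = } shares ( with FIRST of the first — conflict.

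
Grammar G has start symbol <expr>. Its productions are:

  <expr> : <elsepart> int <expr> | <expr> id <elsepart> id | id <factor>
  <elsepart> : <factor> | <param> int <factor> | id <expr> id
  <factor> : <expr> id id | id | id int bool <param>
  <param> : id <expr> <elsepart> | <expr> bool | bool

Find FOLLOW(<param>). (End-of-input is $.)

In <elsepart> : <param> int <factor>: add FIRST(int <factor>) = { int }.
In <factor> : id int bool <param>: <param> is at the end, add FOLLOW(<factor>) = { $, bool, id, int }.
Union: FOLLOW(<param>) = { $, bool, id, int }.

{ $, bool, id, int }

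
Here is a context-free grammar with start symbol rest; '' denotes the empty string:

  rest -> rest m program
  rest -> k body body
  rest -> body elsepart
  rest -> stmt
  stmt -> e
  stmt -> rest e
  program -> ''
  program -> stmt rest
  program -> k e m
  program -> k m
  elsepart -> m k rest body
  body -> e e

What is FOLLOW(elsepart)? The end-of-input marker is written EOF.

In rest -> body elsepart: elsepart is at the end, add FOLLOW(rest) = { EOF, e, m }.
Union: FOLLOW(elsepart) = { EOF, e, m }.

{ EOF, e, m }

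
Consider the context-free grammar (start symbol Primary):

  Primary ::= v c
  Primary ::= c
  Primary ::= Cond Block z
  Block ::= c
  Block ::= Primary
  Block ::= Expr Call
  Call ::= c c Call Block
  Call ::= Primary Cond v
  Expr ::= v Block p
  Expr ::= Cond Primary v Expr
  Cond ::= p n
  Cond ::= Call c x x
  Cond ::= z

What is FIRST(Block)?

Block ::= c contributes {c}.
From Block ::= Primary: add FIRST(Primary) = { c, p, v, z }.
From Block ::= Expr Call: add FIRST(Expr) = { c, p, v, z }.
Union: FIRST(Block) = { c, p, v, z }.

{ c, p, v, z }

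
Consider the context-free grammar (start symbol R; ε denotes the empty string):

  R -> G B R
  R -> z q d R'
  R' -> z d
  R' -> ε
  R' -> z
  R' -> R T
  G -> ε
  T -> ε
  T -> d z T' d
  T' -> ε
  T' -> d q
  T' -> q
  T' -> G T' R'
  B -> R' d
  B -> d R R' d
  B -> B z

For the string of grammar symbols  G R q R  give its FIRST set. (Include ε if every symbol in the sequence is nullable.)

Add FIRST(G)\{ε} = {  }; G is nullable, continue.
Add FIRST(R) = { d, z }; R is not nullable, stop.

{ d, z }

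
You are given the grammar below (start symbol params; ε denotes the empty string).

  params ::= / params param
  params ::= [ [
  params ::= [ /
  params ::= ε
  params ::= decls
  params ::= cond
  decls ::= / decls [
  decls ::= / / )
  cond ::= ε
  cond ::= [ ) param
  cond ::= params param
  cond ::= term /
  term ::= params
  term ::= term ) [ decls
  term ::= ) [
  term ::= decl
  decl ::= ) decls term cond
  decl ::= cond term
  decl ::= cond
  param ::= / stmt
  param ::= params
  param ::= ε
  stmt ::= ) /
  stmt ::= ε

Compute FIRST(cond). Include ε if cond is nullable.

{ ), /, [, ε }

cond ::= ε contributes ε.
cond ::= [ ) param contributes {[}.
From cond ::= params param: params, param nullable, take FIRST(params) ∪ FIRST(param) = { ), /, [ }; also ε since the whole RHS is nullable.
From cond ::= term /: term nullable, take FIRST(term) ∪ {/} = { ), /, [ }.
Union: FIRST(cond) = { ), /, [, ε }.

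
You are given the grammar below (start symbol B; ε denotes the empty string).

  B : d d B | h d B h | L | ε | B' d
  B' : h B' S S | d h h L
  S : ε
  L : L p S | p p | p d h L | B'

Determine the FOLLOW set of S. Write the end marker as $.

{ $, d, h, p }

In B' : h B' S S: add FIRST(S)\{ε} = {  }.
  Since S is nullable, also add FOLLOW(B') = { $, d, h, p }.
In B' : h B' S S: S is at the end, add FOLLOW(B') = { $, d, h, p }.
In L : L p S: S is at the end, add FOLLOW(L) = { $, d, h, p }.
Union: FOLLOW(S) = { $, d, h, p }.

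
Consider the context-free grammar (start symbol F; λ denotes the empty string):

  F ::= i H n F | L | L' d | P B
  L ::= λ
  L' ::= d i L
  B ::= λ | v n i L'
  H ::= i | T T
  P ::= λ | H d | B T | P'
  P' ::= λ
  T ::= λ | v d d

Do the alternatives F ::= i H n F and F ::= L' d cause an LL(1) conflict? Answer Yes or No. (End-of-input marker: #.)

FIRST(i H n F) = { i } and FIRST(L' d) = { d }.
The FIRST sets are disjoint and neither alternative is nullable — no conflict.

No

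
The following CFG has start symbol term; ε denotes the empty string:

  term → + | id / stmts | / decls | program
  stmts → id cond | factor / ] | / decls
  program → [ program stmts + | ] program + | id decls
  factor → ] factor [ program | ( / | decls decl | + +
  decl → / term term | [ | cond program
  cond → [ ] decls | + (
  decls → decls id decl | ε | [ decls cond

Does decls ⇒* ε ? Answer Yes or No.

Yes

decls has an ε-production, so decls ⇒ ε.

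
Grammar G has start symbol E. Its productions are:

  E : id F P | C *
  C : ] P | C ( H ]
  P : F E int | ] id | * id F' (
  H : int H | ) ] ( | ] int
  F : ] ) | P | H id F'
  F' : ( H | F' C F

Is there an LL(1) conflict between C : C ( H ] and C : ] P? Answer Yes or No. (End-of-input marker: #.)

Yes

FIRST(C ( H ]) = { ] } and FIRST(] P) = { ] }.
Both contain ], so the two alternatives are not disjoint — LL(1) conflict.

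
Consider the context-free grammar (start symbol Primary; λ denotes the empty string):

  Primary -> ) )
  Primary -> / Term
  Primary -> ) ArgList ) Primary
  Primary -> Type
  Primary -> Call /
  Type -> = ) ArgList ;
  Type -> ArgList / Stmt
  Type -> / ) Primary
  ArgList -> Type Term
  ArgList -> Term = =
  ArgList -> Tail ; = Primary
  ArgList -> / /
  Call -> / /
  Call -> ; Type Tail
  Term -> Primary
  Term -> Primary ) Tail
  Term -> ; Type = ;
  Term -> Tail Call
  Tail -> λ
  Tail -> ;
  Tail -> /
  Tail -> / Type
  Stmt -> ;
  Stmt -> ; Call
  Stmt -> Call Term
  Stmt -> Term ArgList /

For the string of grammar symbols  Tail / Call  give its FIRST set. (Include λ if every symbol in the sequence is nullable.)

Add FIRST(Tail)\{λ} = { /, ; }; Tail is nullable, continue.
/ is a terminal; add {/} and stop.

{ /, ; }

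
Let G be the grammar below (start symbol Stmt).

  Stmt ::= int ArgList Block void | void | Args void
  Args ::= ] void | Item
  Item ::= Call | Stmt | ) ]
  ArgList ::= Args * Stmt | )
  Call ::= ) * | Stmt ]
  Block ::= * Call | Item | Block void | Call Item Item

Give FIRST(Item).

From Item ::= Call: add FIRST(Call) = { ), ], int, void }.
From Item ::= Stmt: add FIRST(Stmt) = { ), ], int, void }.
Item ::= ) ] contributes {)}.
Union: FIRST(Item) = { ), ], int, void }.

{ ), ], int, void }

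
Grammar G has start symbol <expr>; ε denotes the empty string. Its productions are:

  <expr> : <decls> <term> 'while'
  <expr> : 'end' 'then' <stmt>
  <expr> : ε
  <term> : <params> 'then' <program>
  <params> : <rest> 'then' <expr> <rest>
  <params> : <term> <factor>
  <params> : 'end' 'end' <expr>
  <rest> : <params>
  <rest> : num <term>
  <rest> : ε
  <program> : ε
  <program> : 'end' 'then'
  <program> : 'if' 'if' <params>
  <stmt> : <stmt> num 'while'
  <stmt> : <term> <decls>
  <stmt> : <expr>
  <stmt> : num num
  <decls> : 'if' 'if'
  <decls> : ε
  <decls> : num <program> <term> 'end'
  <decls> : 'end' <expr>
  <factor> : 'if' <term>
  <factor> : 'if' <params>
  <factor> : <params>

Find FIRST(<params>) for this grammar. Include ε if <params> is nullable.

From <params> : <rest> 'then' <expr> <rest>: <rest> nullable, take FIRST(<rest>) ∪ {'then'} = { 'end', 'then', num }.
From <params> : <term> <factor>: add FIRST(<term>) = { 'end', 'then', num }.
<params> : 'end' 'end' <expr> contributes {'end'}.
Union: FIRST(<params>) = { 'end', 'then', num }.

{ 'end', 'then', num }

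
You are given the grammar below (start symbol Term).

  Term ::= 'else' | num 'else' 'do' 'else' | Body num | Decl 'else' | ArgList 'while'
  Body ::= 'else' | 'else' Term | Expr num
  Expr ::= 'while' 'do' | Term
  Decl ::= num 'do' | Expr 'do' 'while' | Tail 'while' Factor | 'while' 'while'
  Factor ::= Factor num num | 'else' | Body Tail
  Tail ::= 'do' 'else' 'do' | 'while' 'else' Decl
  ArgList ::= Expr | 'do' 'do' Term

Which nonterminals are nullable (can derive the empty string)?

{ } (none)

No nonterminal has an empty production or an RHS whose symbols are all nullable.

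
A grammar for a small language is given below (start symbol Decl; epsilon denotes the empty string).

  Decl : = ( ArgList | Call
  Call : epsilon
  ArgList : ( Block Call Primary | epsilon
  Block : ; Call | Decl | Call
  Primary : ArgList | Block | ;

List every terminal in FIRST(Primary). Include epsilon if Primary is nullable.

From Primary : ArgList: add FIRST(ArgList) = { (, epsilon } (including epsilon since ArgList is nullable).
From Primary : Block: add FIRST(Block) = { ;, =, epsilon } (including epsilon since Block is nullable).
Primary : ; contributes {;}.
Union: FIRST(Primary) = { (, ;, =, epsilon }.

{ (, ;, =, epsilon }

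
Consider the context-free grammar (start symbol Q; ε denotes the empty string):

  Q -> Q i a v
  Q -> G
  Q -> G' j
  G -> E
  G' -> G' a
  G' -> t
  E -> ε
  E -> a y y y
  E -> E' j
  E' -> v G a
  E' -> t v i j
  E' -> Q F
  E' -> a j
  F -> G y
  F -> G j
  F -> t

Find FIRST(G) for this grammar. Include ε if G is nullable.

{ a, i, j, t, v, y, ε }

From G -> E: add FIRST(E) = { a, i, j, t, v, y, ε } (including ε since E is nullable).
Union: FIRST(G) = { a, i, j, t, v, y, ε }.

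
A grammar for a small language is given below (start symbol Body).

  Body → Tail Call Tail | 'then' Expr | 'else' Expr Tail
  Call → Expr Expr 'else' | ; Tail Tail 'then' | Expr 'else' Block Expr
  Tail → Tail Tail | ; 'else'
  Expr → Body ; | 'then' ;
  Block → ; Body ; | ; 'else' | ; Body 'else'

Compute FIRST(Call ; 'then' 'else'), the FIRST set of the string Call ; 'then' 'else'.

{ 'else', 'then', ; }

Add FIRST(Call) = { 'else', 'then', ; }; Call is not nullable, stop.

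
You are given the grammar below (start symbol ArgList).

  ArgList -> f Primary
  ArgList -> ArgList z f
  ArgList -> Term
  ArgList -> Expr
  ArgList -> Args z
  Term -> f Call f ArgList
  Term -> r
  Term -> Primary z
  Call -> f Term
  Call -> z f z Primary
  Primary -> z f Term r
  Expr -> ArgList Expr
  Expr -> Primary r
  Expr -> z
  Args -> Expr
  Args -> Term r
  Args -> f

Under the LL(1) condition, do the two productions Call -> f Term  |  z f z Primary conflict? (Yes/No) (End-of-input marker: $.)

FIRST(f Term) = { f } and FIRST(z f z Primary) = { z }.
The FIRST sets are disjoint and neither alternative is nullable — no conflict.

No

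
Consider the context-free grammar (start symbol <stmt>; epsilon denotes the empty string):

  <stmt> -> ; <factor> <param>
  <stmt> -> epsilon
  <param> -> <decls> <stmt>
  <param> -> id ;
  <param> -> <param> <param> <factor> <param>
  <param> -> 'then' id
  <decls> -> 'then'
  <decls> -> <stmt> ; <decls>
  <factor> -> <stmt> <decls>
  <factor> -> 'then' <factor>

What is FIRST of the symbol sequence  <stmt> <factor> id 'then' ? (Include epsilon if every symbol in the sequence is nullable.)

{ 'then', ; }

Add FIRST(<stmt>)\{epsilon} = { ; }; <stmt> is nullable, continue.
Add FIRST(<factor>) = { 'then', ; }; <factor> is not nullable, stop.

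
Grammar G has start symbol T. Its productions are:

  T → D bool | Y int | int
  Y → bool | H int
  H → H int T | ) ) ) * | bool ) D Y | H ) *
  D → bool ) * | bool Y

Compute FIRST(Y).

Y → bool contributes {bool}.
From Y → H int: add FIRST(H) = { ), bool }.
Union: FIRST(Y) = { ), bool }.

{ ), bool }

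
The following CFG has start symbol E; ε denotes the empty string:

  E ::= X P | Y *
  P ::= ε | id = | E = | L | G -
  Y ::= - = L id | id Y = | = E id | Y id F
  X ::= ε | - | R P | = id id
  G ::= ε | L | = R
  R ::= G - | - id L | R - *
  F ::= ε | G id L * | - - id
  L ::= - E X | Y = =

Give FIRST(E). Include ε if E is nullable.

{ -, =, id, ε }

From E ::= X P: X, P nullable, take FIRST(X) ∪ FIRST(P) = { -, =, id }; also ε since the whole RHS is nullable.
From E ::= Y *: add FIRST(Y) = { -, =, id }.
Union: FIRST(E) = { -, =, id, ε }.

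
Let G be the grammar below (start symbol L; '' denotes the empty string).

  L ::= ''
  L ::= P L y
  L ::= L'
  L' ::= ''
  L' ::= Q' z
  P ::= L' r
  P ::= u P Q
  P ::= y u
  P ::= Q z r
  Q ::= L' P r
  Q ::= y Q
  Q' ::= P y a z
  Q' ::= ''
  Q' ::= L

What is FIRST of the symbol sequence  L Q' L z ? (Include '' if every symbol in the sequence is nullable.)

Add FIRST(L)\{''} = { r, u, y, z }; L is nullable, continue.
Add FIRST(Q')\{''} = { r, u, y, z }; Q' is nullable, continue.
Add FIRST(L)\{''} = { r, u, y, z }; L is nullable, continue.
z is a terminal; add {z} and stop.

{ r, u, y, z }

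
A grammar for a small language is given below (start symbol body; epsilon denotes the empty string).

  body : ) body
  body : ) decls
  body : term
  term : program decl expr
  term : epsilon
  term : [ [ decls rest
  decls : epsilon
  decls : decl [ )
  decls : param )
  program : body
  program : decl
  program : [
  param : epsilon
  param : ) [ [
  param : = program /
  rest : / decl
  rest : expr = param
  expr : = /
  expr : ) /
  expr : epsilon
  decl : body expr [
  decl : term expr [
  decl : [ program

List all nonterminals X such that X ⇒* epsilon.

{ body, decls, expr, param, program, term }

Directly nullable (have an epsilon-production): term, decls, param, expr.
program : body with every symbol nullable, so program is nullable.
body : term with every symbol nullable, so body is nullable.
No other nonterminal has a production whose RHS symbols are all nullable.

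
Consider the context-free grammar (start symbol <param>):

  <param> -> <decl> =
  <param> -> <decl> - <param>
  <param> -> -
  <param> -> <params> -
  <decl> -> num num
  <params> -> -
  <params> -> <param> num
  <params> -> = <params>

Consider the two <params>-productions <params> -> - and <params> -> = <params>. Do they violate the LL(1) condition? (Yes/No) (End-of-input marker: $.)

No

FIRST(-) = { - } and FIRST(= <params>) = { = }.
The FIRST sets are disjoint and neither alternative is nullable — no conflict.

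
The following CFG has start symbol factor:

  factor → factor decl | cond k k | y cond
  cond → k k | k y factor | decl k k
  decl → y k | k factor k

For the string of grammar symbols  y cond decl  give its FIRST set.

{ y }

y is a terminal; add {y} and stop.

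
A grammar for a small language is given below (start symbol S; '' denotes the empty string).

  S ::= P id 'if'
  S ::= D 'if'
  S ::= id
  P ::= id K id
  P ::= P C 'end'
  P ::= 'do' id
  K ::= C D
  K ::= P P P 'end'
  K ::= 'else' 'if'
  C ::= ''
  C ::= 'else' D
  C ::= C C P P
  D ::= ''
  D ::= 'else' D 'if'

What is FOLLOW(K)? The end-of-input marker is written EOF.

{ id }

In P ::= id K id: add FIRST(id) = { id }.
Union: FOLLOW(K) = { id }.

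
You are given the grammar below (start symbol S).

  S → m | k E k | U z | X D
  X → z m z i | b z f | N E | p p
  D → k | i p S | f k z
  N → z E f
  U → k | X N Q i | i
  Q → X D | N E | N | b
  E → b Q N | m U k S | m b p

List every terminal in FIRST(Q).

From Q → X D: add FIRST(X) = { b, p, z }.
From Q → N E: add FIRST(N) = { z }.
From Q → N: add FIRST(N) = { z }.
Q → b contributes {b}.
Union: FIRST(Q) = { b, p, z }.

{ b, p, z }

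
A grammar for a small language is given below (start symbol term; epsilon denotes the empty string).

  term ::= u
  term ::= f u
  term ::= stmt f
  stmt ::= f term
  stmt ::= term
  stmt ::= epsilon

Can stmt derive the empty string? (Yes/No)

stmt has an epsilon-production, so stmt ⇒ epsilon.

Yes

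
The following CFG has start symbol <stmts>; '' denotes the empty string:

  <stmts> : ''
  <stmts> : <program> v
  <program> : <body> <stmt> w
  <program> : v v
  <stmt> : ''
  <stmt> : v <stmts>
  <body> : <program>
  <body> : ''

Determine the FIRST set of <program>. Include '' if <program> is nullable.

From <program> : <body> <stmt> w: <body>, <stmt> nullable, take FIRST(<body>) ∪ FIRST(<stmt>) ∪ {w} = { v, w }.
<program> : v v contributes {v}.
Union: FIRST(<program>) = { v, w }.

{ v, w }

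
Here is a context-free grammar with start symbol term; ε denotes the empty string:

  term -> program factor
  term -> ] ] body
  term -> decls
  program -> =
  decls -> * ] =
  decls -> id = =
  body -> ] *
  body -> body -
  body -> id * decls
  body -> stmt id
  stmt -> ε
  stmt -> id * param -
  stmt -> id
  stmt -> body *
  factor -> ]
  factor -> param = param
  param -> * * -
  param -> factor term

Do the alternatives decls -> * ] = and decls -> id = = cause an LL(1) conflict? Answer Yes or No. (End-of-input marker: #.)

FIRST(* ] =) = { * } and FIRST(id = =) = { id }.
The FIRST sets are disjoint and neither alternative is nullable — no conflict.

No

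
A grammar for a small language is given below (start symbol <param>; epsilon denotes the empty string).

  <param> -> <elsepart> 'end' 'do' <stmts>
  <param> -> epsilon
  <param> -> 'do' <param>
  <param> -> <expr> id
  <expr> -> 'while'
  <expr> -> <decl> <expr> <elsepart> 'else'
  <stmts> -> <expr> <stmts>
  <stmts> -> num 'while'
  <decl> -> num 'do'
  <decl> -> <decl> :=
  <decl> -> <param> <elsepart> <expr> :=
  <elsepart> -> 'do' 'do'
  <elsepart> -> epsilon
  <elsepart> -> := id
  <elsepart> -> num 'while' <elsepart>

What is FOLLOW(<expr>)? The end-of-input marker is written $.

In <param> -> <expr> id: add FIRST(id) = { id }.
In <expr> -> <decl> <expr> <elsepart> 'else': add FIRST(<elsepart> 'else') = { 'do', 'else', :=, num }.
In <stmts> -> <expr> <stmts>: add FIRST(<stmts>) = { 'do', 'end', 'while', :=, num }.
In <decl> -> <param> <elsepart> <expr> :=: add FIRST(:=) = { := }.
Union: FOLLOW(<expr>) = { 'do', 'else', 'end', 'while', :=, id, num }.

{ 'do', 'else', 'end', 'while', :=, id, num }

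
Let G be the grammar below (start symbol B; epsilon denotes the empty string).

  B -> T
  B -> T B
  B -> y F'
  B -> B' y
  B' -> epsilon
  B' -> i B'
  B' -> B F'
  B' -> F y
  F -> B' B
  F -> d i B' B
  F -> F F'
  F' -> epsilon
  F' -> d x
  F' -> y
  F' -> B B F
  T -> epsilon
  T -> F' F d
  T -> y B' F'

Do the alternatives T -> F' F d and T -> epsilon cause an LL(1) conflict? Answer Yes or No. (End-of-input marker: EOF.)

FIRST(F' F d) = { d, i, y } and FIRST(epsilon) = { epsilon }.
The second alternative is nullable and FOLLOW(T) = { EOF, d, i, y } shares d with FIRST of the first — conflict.

Yes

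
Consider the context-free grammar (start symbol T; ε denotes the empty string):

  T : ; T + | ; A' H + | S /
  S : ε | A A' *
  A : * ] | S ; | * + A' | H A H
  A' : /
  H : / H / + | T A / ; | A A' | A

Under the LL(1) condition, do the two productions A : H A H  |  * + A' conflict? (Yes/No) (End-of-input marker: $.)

Yes

FIRST(H A H) = { *, /, ; } and FIRST(* + A') = { * }.
Both contain *, so the two alternatives are not disjoint — LL(1) conflict.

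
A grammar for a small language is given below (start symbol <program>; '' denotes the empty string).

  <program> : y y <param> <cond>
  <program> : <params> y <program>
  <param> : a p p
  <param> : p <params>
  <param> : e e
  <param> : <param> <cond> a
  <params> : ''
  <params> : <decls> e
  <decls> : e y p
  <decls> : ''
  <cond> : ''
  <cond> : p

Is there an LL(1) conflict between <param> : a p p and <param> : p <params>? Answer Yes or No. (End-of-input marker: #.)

No

FIRST(a p p) = { a } and FIRST(p <params>) = { p }.
The FIRST sets are disjoint and neither alternative is nullable — no conflict.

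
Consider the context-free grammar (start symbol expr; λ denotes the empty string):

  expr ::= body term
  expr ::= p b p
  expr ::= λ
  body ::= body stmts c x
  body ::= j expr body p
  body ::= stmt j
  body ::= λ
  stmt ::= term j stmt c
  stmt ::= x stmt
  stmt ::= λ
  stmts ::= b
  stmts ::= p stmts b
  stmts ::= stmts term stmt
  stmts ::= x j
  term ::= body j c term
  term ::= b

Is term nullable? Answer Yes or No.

No

Nullable nonterminals: body, expr, stmt.
No production of term has an RHS whose symbols are all nullable, so term is not nullable.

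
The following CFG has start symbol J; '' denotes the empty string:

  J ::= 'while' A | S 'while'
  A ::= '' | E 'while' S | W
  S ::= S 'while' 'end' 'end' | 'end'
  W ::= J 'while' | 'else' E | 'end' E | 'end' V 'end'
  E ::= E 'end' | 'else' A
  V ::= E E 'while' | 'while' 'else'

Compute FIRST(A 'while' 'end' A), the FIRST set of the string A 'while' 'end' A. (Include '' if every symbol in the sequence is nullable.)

{ 'else', 'end', 'while' }

Add FIRST(A)\{''} = { 'else', 'end', 'while' }; A is nullable, continue.
'while' is a terminal; add {'while'} and stop.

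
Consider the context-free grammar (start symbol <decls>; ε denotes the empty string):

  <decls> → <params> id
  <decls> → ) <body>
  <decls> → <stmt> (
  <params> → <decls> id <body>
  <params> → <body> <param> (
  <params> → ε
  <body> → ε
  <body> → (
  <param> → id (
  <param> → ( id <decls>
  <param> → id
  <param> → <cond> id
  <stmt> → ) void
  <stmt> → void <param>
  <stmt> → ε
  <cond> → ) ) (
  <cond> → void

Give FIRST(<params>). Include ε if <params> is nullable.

{ (, ), id, void, ε }

From <params> → <decls> id <body>: add FIRST(<decls>) = { (, ), id, void }.
From <params> → <body> <param> (: <body> nullable, take FIRST(<body>) ∪ FIRST(<param>) = { (, ), id, void }.
<params> → ε contributes ε.
Union: FIRST(<params>) = { (, ), id, void, ε }.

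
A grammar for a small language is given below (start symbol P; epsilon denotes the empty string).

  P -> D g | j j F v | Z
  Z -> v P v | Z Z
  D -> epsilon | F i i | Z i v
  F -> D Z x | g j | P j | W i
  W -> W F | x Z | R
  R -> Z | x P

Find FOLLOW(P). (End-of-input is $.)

P is the start symbol, so $ ∈ FOLLOW(P).
In Z -> v P v: add FIRST(v) = { v }.
In F -> P j: add FIRST(j) = { j }.
In R -> x P: P is at the end, add FOLLOW(R) = { g, i, j, v, x }.
Union: FOLLOW(P) = { $, g, i, j, v, x }.

{ $, g, i, j, v, x }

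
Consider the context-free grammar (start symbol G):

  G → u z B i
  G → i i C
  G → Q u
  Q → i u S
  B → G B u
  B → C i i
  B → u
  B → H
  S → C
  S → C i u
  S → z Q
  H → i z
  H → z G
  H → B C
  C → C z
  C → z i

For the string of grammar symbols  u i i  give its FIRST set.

u is a terminal; add {u} and stop.

{ u }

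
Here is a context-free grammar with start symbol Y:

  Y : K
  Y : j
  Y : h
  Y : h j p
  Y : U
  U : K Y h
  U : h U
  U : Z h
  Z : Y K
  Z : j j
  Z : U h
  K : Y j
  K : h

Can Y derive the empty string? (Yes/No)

No nonterminal in this grammar is nullable.
No production of Y has an RHS whose symbols are all nullable, so Y is not nullable.

No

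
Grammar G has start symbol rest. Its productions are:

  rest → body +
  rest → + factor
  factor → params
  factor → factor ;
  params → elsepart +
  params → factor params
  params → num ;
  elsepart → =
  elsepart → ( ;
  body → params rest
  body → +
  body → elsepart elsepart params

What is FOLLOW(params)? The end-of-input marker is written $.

{ $, (, +, ;, =, num }

In factor → params: params is at the end, add FOLLOW(factor) = { $, (, +, ;, =, num }.
In params → factor params: params is at the end, add FOLLOW(params) = { $, (, +, ;, =, num }.
In body → params rest: add FIRST(rest) = { (, +, =, num }.
In body → elsepart elsepart params: params is at the end, add FOLLOW(body) = { + }.
Union: FOLLOW(params) = { $, (, +, ;, =, num }.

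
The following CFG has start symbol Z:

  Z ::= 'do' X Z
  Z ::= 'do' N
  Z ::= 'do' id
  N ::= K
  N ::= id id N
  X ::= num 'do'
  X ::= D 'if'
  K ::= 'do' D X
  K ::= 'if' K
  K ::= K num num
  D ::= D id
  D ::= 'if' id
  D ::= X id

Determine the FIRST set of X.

{ 'if', num }

X ::= num 'do' contributes {num}.
From X ::= D 'if': add FIRST(D) = { 'if', num }.
Union: FIRST(X) = { 'if', num }.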